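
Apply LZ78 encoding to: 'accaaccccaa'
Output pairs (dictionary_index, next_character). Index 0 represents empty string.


LZ78 encoding steps:
Dictionary: {0: ''}
Step 1: w='' (idx 0), next='a' -> output (0, 'a'), add 'a' as idx 1
Step 2: w='' (idx 0), next='c' -> output (0, 'c'), add 'c' as idx 2
Step 3: w='c' (idx 2), next='a' -> output (2, 'a'), add 'ca' as idx 3
Step 4: w='a' (idx 1), next='c' -> output (1, 'c'), add 'ac' as idx 4
Step 5: w='c' (idx 2), next='c' -> output (2, 'c'), add 'cc' as idx 5
Step 6: w='ca' (idx 3), next='a' -> output (3, 'a'), add 'caa' as idx 6


Encoded: [(0, 'a'), (0, 'c'), (2, 'a'), (1, 'c'), (2, 'c'), (3, 'a')]


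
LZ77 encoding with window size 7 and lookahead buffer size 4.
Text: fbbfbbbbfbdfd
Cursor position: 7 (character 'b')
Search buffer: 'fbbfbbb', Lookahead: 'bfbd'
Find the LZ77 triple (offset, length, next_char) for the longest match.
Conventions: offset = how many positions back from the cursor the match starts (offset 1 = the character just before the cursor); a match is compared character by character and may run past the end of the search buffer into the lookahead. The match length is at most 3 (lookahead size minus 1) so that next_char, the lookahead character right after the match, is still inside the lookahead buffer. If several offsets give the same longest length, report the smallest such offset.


Try each offset into the search buffer:
  offset=1 (pos 6, char 'b'): match length 1
  offset=2 (pos 5, char 'b'): match length 1
  offset=3 (pos 4, char 'b'): match length 1
  offset=4 (pos 3, char 'f'): match length 0
  offset=5 (pos 2, char 'b'): match length 3
  offset=6 (pos 1, char 'b'): match length 1
  offset=7 (pos 0, char 'f'): match length 0
Longest match has length 3 at offset 5.
next_char = character at position 7 + 3 = 10 -> 'd'

Best match: offset=5, length=3 (matching 'bfb' starting at position 2)
LZ77 triple: (5, 3, 'd')


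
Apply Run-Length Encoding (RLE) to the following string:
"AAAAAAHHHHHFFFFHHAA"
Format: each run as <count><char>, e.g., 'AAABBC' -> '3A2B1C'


Scanning runs left to right:
  i=0: run of 'A' x 6 -> '6A'
  i=6: run of 'H' x 5 -> '5H'
  i=11: run of 'F' x 4 -> '4F'
  i=15: run of 'H' x 2 -> '2H'
  i=17: run of 'A' x 2 -> '2A'

RLE = 6A5H4F2H2A


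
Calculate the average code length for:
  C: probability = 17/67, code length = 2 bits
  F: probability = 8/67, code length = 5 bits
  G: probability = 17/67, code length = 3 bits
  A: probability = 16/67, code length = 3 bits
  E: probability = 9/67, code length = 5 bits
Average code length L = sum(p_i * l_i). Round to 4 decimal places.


Weighted contributions p_i * l_i:
  C: (17/67) * 2 = 34/67
  F: (8/67) * 5 = 40/67
  G: (17/67) * 3 = 51/67
  A: (16/67) * 3 = 48/67
  E: (9/67) * 5 = 45/67
Sum = (34 + 40 + 51 + 48 + 45)/67 = 218/67

L = 218/67 = 3.2537 bits/symbol


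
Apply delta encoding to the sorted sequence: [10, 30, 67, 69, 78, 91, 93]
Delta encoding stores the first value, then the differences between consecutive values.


First value: 10
Deltas:
  30 - 10 = 20
  67 - 30 = 37
  69 - 67 = 2
  78 - 69 = 9
  91 - 78 = 13
  93 - 91 = 2


Delta encoded: [10, 20, 37, 2, 9, 13, 2]


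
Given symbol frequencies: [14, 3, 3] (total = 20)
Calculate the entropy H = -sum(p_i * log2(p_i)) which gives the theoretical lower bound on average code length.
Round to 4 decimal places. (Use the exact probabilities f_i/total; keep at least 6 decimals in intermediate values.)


Per-symbol terms -p_i * log2(p_i) with p_i = f_i/20:
  p = 14/20 = 0.700000: log2(p) = -0.514573, -p*log2(p) = 0.360201
  p = 3/20 = 0.150000: log2(p) = -2.736966, -p*log2(p) = 0.410545
  p = 3/20 = 0.150000: log2(p) = -2.736966, -p*log2(p) = 0.410545
H = 0.360201 + 0.410545 + 0.410545 = 1.181291

H = 1.1813 bits/symbol


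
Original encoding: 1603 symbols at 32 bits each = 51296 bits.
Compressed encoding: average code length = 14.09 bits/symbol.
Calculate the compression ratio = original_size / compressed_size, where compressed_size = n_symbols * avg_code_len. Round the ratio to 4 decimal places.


original_size = n_symbols * orig_bits = 1603 * 32 = 51296 bits
compressed_size = n_symbols * avg_code_len = 1603 * 14.09 = 22586.27 bits
ratio = original_size / compressed_size = 51296 / 22586.27 = 2.2711

Compression ratio = 2.2711


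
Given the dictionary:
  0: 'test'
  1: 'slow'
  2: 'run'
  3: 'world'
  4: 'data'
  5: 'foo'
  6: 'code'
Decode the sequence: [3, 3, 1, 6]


Look up each index in the dictionary:
  3 -> 'world'
  3 -> 'world'
  1 -> 'slow'
  6 -> 'code'

Decoded: "world world slow code"


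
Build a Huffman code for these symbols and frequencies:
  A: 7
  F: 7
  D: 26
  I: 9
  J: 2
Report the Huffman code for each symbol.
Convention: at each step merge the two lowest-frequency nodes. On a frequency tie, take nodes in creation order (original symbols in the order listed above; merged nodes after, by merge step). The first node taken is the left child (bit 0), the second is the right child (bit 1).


Huffman tree construction:
Step 1: Merge J(2) + A(7) = 9
Step 2: Merge F(7) + I(9) = 16
Step 3: Merge (J+A)(9) + (F+I)(16) = 25
Step 4: Merge ((J+A)+(F+I))(25) + D(26) = 51
Read each symbol's code off the tree from the root (left child = 0, right child = 1).

Codes:
  A: 001 (length 3)
  F: 010 (length 3)
  D: 1 (length 1)
  I: 011 (length 3)
  J: 000 (length 3)
Average code length: 101/51 = 1.9804 bits/symbol


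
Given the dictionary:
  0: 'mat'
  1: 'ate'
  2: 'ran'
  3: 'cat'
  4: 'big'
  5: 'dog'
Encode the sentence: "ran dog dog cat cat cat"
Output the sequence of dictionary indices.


Look up each word in the dictionary:
  'ran' -> 2
  'dog' -> 5
  'dog' -> 5
  'cat' -> 3
  'cat' -> 3
  'cat' -> 3

Encoded: [2, 5, 5, 3, 3, 3]


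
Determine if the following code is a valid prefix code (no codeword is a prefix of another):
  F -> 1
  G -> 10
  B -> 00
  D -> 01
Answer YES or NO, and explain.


Checking each pair (does one codeword prefix another?):
  F='1' vs G='10': prefix -- VIOLATION

NO -- this is NOT a valid prefix code. F (1) is a prefix of G (10).


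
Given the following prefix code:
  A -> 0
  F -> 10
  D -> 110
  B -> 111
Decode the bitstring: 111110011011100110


Decoding step by step:
Bits 111 -> B
Bits 110 -> D
Bits 0 -> A
Bits 110 -> D
Bits 111 -> B
Bits 0 -> A
Bits 0 -> A
Bits 110 -> D


Decoded message: BDADBAAD


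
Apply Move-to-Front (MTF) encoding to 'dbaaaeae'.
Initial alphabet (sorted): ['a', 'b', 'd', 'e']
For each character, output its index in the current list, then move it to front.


MTF encoding:
'd': index 2 in ['a', 'b', 'd', 'e'] -> ['d', 'a', 'b', 'e']
'b': index 2 in ['d', 'a', 'b', 'e'] -> ['b', 'd', 'a', 'e']
'a': index 2 in ['b', 'd', 'a', 'e'] -> ['a', 'b', 'd', 'e']
'a': index 0 in ['a', 'b', 'd', 'e'] -> ['a', 'b', 'd', 'e']
'a': index 0 in ['a', 'b', 'd', 'e'] -> ['a', 'b', 'd', 'e']
'e': index 3 in ['a', 'b', 'd', 'e'] -> ['e', 'a', 'b', 'd']
'a': index 1 in ['e', 'a', 'b', 'd'] -> ['a', 'e', 'b', 'd']
'e': index 1 in ['a', 'e', 'b', 'd'] -> ['e', 'a', 'b', 'd']


Output: [2, 2, 2, 0, 0, 3, 1, 1]


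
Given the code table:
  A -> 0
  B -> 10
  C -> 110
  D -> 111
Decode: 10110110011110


Decoding:
10 -> B
110 -> C
110 -> C
0 -> A
111 -> D
10 -> B


Result: BCCADB


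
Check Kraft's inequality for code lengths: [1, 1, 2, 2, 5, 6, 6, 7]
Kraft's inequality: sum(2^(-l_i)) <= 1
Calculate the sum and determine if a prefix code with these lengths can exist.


Sum = 2^(-1) + 2^(-1) + 2^(-2) + 2^(-2) + 2^(-5) + 2^(-6) + 2^(-6) + 2^(-7)
    = 0.5 + 0.5 + 0.25 + 0.25 + 0.03125 + 0.015625 + 0.015625 + 0.0078125
    = 201/128 = 1.5703125
Since 1.5703125 > 1, Kraft's inequality is NOT satisfied.
A prefix code with these lengths CANNOT exist.

Kraft sum = 1.5703125. Not satisfied.


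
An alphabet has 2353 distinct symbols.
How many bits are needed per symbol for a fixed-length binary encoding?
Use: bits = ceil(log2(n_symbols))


log2(2353) = 11.2003
Bracket: 2^11 = 2048 < 2353 <= 2^12 = 4096
So ceil(log2(2353)) = 12

bits = ceil(log2(2353)) = ceil(11.2003) = 12 bits


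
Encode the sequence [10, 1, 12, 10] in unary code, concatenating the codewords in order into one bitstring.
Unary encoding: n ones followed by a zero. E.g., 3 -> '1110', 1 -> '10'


Encode each number as n ones followed by a terminating 0:
  10 -> 11111111110 (11 bits)
  1 -> 10 (2 bits)
  12 -> 1111111111110 (13 bits)
  10 -> 11111111110 (11 bits)
Total length = 11 + 2 + 13 + 11 = 37 bits.

Unary([10, 1, 12, 10]) = 1111111111010111111111111011111111110 (37 bits)


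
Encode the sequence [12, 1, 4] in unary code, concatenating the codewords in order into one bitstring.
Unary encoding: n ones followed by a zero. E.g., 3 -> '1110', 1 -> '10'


Encode each number as n ones followed by a terminating 0:
  12 -> 1111111111110 (13 bits)
  1 -> 10 (2 bits)
  4 -> 11110 (5 bits)
Total length = 13 + 2 + 5 = 20 bits.

Unary([12, 1, 4]) = 11111111111101011110 (20 bits)


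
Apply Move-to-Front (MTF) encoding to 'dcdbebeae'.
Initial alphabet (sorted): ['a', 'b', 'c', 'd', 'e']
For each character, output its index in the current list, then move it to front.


MTF encoding:
'd': index 3 in ['a', 'b', 'c', 'd', 'e'] -> ['d', 'a', 'b', 'c', 'e']
'c': index 3 in ['d', 'a', 'b', 'c', 'e'] -> ['c', 'd', 'a', 'b', 'e']
'd': index 1 in ['c', 'd', 'a', 'b', 'e'] -> ['d', 'c', 'a', 'b', 'e']
'b': index 3 in ['d', 'c', 'a', 'b', 'e'] -> ['b', 'd', 'c', 'a', 'e']
'e': index 4 in ['b', 'd', 'c', 'a', 'e'] -> ['e', 'b', 'd', 'c', 'a']
'b': index 1 in ['e', 'b', 'd', 'c', 'a'] -> ['b', 'e', 'd', 'c', 'a']
'e': index 1 in ['b', 'e', 'd', 'c', 'a'] -> ['e', 'b', 'd', 'c', 'a']
'a': index 4 in ['e', 'b', 'd', 'c', 'a'] -> ['a', 'e', 'b', 'd', 'c']
'e': index 1 in ['a', 'e', 'b', 'd', 'c'] -> ['e', 'a', 'b', 'd', 'c']


Output: [3, 3, 1, 3, 4, 1, 1, 4, 1]


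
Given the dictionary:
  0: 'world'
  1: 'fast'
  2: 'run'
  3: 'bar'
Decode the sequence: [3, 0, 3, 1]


Look up each index in the dictionary:
  3 -> 'bar'
  0 -> 'world'
  3 -> 'bar'
  1 -> 'fast'

Decoded: "bar world bar fast"


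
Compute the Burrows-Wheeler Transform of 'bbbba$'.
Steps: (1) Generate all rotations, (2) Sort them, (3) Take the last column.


Rotations (sorted):
  0: $bbbba -> last char: a
  1: a$bbbb -> last char: b
  2: ba$bbb -> last char: b
  3: bba$bb -> last char: b
  4: bbba$b -> last char: b
  5: bbbba$ -> last char: $


BWT = abbbb$


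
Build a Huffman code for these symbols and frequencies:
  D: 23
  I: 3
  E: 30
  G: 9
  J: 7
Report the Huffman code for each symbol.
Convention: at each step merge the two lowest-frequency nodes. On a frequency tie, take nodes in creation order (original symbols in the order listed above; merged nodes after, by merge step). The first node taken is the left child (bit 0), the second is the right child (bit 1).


Huffman tree construction:
Step 1: Merge I(3) + J(7) = 10
Step 2: Merge G(9) + (I+J)(10) = 19
Step 3: Merge (G+(I+J))(19) + D(23) = 42
Step 4: Merge E(30) + ((G+(I+J))+D)(42) = 72
Read each symbol's code off the tree from the root (left child = 0, right child = 1).

Codes:
  D: 11 (length 2)
  I: 1010 (length 4)
  E: 0 (length 1)
  G: 100 (length 3)
  J: 1011 (length 4)
Average code length: 143/72 = 1.9861 bits/symbol


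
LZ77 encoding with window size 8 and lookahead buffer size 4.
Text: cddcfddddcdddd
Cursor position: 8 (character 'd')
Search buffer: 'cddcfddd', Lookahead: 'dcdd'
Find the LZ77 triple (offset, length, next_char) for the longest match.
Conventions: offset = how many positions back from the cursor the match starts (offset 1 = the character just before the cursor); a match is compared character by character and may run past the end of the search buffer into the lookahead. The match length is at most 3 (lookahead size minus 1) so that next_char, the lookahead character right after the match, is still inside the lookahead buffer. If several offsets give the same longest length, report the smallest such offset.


Try each offset into the search buffer:
  offset=1 (pos 7, char 'd'): match length 1
  offset=2 (pos 6, char 'd'): match length 1
  offset=3 (pos 5, char 'd'): match length 1
  offset=4 (pos 4, char 'f'): match length 0
  offset=5 (pos 3, char 'c'): match length 0
  offset=6 (pos 2, char 'd'): match length 2
  offset=7 (pos 1, char 'd'): match length 1
  offset=8 (pos 0, char 'c'): match length 0
Longest match has length 2 at offset 6.
next_char = character at position 8 + 2 = 10 -> 'd'

Best match: offset=6, length=2 (matching 'dc' starting at position 2)
LZ77 triple: (6, 2, 'd')


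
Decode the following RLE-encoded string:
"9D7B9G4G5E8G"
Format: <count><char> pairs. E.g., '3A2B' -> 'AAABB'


Expanding each <count><char> pair:
  9D -> 'DDDDDDDDD'
  7B -> 'BBBBBBB'
  9G -> 'GGGGGGGGG'
  4G -> 'GGGG'
  5E -> 'EEEEE'
  8G -> 'GGGGGGGG'

Decoded = DDDDDDDDDBBBBBBBGGGGGGGGGGGGGEEEEEGGGGGGGG


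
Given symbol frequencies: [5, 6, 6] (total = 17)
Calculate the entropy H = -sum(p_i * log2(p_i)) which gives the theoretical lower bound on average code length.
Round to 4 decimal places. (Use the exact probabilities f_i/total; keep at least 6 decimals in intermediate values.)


Per-symbol terms -p_i * log2(p_i) with p_i = f_i/17:
  p = 5/17 = 0.294118: log2(p) = -1.765535, -p*log2(p) = 0.519275
  p = 6/17 = 0.352941: log2(p) = -1.502500, -p*log2(p) = 0.530294
  p = 6/17 = 0.352941: log2(p) = -1.502500, -p*log2(p) = 0.530294
H = 0.519275 + 0.530294 + 0.530294 = 1.579863

H = 1.5799 bits/symbol


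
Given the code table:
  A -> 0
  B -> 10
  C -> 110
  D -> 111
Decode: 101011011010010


Decoding:
10 -> B
10 -> B
110 -> C
110 -> C
10 -> B
0 -> A
10 -> B


Result: BBCCBAB


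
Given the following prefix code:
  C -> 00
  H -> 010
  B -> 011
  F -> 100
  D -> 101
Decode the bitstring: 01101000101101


Decoding step by step:
Bits 011 -> B
Bits 010 -> H
Bits 00 -> C
Bits 101 -> D
Bits 101 -> D


Decoded message: BHCDD


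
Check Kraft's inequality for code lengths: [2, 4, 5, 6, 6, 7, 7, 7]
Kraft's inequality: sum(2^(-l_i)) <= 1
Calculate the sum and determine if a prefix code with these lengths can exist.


Sum = 2^(-2) + 2^(-4) + 2^(-5) + 2^(-6) + 2^(-6) + 2^(-7) + 2^(-7) + 2^(-7)
    = 0.25 + 0.0625 + 0.03125 + 0.015625 + 0.015625 + 0.0078125 + 0.0078125 + 0.0078125
    = 51/128 = 0.3984375
Since 0.3984375 <= 1, Kraft's inequality IS satisfied.
A prefix code with these lengths CAN exist.

Kraft sum = 0.3984375. Satisfied.


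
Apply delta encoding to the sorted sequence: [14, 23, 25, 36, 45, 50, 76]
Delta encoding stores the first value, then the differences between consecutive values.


First value: 14
Deltas:
  23 - 14 = 9
  25 - 23 = 2
  36 - 25 = 11
  45 - 36 = 9
  50 - 45 = 5
  76 - 50 = 26


Delta encoded: [14, 9, 2, 11, 9, 5, 26]


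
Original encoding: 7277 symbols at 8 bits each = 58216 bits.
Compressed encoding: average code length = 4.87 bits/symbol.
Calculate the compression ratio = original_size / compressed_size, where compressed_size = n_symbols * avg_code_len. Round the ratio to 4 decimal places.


original_size = n_symbols * orig_bits = 7277 * 8 = 58216 bits
compressed_size = n_symbols * avg_code_len = 7277 * 4.87 = 35438.99 bits
ratio = original_size / compressed_size = 58216 / 35438.99 = 1.6427

Compression ratio = 1.6427


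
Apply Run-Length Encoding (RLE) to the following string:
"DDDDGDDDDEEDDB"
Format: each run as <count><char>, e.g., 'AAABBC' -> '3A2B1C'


Scanning runs left to right:
  i=0: run of 'D' x 4 -> '4D'
  i=4: run of 'G' x 1 -> '1G'
  i=5: run of 'D' x 4 -> '4D'
  i=9: run of 'E' x 2 -> '2E'
  i=11: run of 'D' x 2 -> '2D'
  i=13: run of 'B' x 1 -> '1B'

RLE = 4D1G4D2E2D1B


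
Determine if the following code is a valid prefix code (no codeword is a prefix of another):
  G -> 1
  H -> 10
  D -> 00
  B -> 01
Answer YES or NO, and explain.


Checking each pair (does one codeword prefix another?):
  G='1' vs H='10': prefix -- VIOLATION

NO -- this is NOT a valid prefix code. G (1) is a prefix of H (10).


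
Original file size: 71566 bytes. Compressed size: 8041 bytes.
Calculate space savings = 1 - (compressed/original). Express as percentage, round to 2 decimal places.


ratio = compressed/original = 8041/71566 = 0.112358
savings = 1 - ratio = 1 - 0.112358 = 0.887642
as a percentage: 0.887642 * 100 = 88.76%

Space savings = 1 - 8041/71566 = 88.76%


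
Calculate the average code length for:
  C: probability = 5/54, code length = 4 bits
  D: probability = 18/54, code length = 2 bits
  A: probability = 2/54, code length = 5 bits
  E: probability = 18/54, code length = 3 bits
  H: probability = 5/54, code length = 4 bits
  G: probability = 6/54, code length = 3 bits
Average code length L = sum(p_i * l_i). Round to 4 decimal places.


Weighted contributions p_i * l_i:
  C: (5/54) * 4 = 20/54
  D: (18/54) * 2 = 36/54
  A: (2/54) * 5 = 10/54
  E: (18/54) * 3 = 54/54
  H: (5/54) * 4 = 20/54
  G: (6/54) * 3 = 18/54
Sum = (20 + 36 + 10 + 54 + 20 + 18)/54 = 158/54

L = 158/54 = 2.9259 bits/symbol


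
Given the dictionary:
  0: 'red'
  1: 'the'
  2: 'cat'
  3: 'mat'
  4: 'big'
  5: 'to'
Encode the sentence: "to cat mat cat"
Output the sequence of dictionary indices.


Look up each word in the dictionary:
  'to' -> 5
  'cat' -> 2
  'mat' -> 3
  'cat' -> 2

Encoded: [5, 2, 3, 2]


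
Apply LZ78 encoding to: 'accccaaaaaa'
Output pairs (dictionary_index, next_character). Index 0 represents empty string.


LZ78 encoding steps:
Dictionary: {0: ''}
Step 1: w='' (idx 0), next='a' -> output (0, 'a'), add 'a' as idx 1
Step 2: w='' (idx 0), next='c' -> output (0, 'c'), add 'c' as idx 2
Step 3: w='c' (idx 2), next='c' -> output (2, 'c'), add 'cc' as idx 3
Step 4: w='c' (idx 2), next='a' -> output (2, 'a'), add 'ca' as idx 4
Step 5: w='a' (idx 1), next='a' -> output (1, 'a'), add 'aa' as idx 5
Step 6: w='aa' (idx 5), next='a' -> output (5, 'a'), add 'aaa' as idx 6


Encoded: [(0, 'a'), (0, 'c'), (2, 'c'), (2, 'a'), (1, 'a'), (5, 'a')]


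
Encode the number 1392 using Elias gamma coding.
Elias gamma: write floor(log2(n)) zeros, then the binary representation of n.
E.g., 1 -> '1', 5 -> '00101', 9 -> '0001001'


num_bits = floor(log2(1392)) + 1 = 11
leading_zeros = num_bits - 1 = 10
binary(1392) = 10101110000

Elias gamma(1392) = '0000000000' + '10101110000' = 000000000010101110000 (21 bits)


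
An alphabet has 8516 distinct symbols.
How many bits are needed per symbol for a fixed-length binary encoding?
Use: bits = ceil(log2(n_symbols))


log2(8516) = 13.056
Bracket: 2^13 = 8192 < 8516 <= 2^14 = 16384
So ceil(log2(8516)) = 14

bits = ceil(log2(8516)) = ceil(13.056) = 14 bits


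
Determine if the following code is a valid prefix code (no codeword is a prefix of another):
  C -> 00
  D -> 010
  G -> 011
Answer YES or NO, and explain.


Checking each pair (does one codeword prefix another?):
  C='00' vs D='010': no prefix
  C='00' vs G='011': no prefix
  D='010' vs C='00': no prefix
  D='010' vs G='011': no prefix
  G='011' vs C='00': no prefix
  G='011' vs D='010': no prefix
No violation found over all pairs.

YES -- this is a valid prefix code. No codeword is a prefix of any other codeword.


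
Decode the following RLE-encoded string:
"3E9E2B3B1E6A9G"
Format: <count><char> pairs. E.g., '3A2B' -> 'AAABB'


Expanding each <count><char> pair:
  3E -> 'EEE'
  9E -> 'EEEEEEEEE'
  2B -> 'BB'
  3B -> 'BBB'
  1E -> 'E'
  6A -> 'AAAAAA'
  9G -> 'GGGGGGGGG'

Decoded = EEEEEEEEEEEEBBBBBEAAAAAAGGGGGGGGG


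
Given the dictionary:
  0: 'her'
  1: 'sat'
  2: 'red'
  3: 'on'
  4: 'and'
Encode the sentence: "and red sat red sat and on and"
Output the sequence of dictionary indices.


Look up each word in the dictionary:
  'and' -> 4
  'red' -> 2
  'sat' -> 1
  'red' -> 2
  'sat' -> 1
  'and' -> 4
  'on' -> 3
  'and' -> 4

Encoded: [4, 2, 1, 2, 1, 4, 3, 4]


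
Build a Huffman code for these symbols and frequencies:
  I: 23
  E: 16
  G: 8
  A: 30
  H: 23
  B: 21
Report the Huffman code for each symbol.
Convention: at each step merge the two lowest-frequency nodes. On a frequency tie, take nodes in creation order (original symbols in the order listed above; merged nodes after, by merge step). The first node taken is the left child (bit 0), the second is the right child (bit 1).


Huffman tree construction:
Step 1: Merge G(8) + E(16) = 24
Step 2: Merge B(21) + I(23) = 44
Step 3: Merge H(23) + (G+E)(24) = 47
Step 4: Merge A(30) + (B+I)(44) = 74
Step 5: Merge (H+(G+E))(47) + (A+(B+I))(74) = 121
Read each symbol's code off the tree from the root (left child = 0, right child = 1).

Codes:
  I: 111 (length 3)
  E: 011 (length 3)
  G: 010 (length 3)
  A: 10 (length 2)
  H: 00 (length 2)
  B: 110 (length 3)
Average code length: 310/121 = 2.5620 bits/symbol


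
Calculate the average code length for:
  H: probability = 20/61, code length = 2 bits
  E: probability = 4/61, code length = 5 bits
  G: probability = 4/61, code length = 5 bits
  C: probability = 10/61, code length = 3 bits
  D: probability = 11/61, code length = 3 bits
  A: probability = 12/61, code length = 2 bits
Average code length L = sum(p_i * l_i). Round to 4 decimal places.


Weighted contributions p_i * l_i:
  H: (20/61) * 2 = 40/61
  E: (4/61) * 5 = 20/61
  G: (4/61) * 5 = 20/61
  C: (10/61) * 3 = 30/61
  D: (11/61) * 3 = 33/61
  A: (12/61) * 2 = 24/61
Sum = (40 + 20 + 20 + 30 + 33 + 24)/61 = 167/61

L = 167/61 = 2.7377 bits/symbol


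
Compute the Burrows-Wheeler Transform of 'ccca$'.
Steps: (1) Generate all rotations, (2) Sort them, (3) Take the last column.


Rotations (sorted):
  0: $ccca -> last char: a
  1: a$ccc -> last char: c
  2: ca$cc -> last char: c
  3: cca$c -> last char: c
  4: ccca$ -> last char: $


BWT = accc$


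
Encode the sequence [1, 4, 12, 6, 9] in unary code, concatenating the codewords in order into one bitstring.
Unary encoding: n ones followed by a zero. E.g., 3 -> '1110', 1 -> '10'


Encode each number as n ones followed by a terminating 0:
  1 -> 10 (2 bits)
  4 -> 11110 (5 bits)
  12 -> 1111111111110 (13 bits)
  6 -> 1111110 (7 bits)
  9 -> 1111111110 (10 bits)
Total length = 2 + 5 + 13 + 7 + 10 = 37 bits.

Unary([1, 4, 12, 6, 9]) = 1011110111111111111011111101111111110 (37 bits)


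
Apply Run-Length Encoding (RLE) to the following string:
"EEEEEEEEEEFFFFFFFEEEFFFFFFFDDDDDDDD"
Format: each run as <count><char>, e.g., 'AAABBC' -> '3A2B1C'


Scanning runs left to right:
  i=0: run of 'E' x 10 -> '10E'
  i=10: run of 'F' x 7 -> '7F'
  i=17: run of 'E' x 3 -> '3E'
  i=20: run of 'F' x 7 -> '7F'
  i=27: run of 'D' x 8 -> '8D'

RLE = 10E7F3E7F8D


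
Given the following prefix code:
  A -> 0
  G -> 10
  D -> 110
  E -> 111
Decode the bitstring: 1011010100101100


Decoding step by step:
Bits 10 -> G
Bits 110 -> D
Bits 10 -> G
Bits 10 -> G
Bits 0 -> A
Bits 10 -> G
Bits 110 -> D
Bits 0 -> A


Decoded message: GDGGAGDA


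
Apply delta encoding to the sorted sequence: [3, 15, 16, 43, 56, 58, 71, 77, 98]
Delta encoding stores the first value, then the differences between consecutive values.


First value: 3
Deltas:
  15 - 3 = 12
  16 - 15 = 1
  43 - 16 = 27
  56 - 43 = 13
  58 - 56 = 2
  71 - 58 = 13
  77 - 71 = 6
  98 - 77 = 21


Delta encoded: [3, 12, 1, 27, 13, 2, 13, 6, 21]


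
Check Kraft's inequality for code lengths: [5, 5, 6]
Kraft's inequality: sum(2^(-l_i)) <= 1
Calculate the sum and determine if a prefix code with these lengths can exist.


Sum = 2^(-5) + 2^(-5) + 2^(-6)
    = 0.03125 + 0.03125 + 0.015625
    = 5/64 = 0.078125
Since 0.078125 <= 1, Kraft's inequality IS satisfied.
A prefix code with these lengths CAN exist.

Kraft sum = 0.078125. Satisfied.


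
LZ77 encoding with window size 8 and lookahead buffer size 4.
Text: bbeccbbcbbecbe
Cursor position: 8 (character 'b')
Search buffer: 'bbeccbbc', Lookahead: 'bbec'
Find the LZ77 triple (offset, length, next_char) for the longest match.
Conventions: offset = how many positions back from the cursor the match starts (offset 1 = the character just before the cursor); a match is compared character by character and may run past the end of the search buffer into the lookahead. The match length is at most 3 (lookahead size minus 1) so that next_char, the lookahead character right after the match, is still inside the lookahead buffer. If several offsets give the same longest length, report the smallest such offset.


Try each offset into the search buffer:
  offset=1 (pos 7, char 'c'): match length 0
  offset=2 (pos 6, char 'b'): match length 1
  offset=3 (pos 5, char 'b'): match length 2
  offset=4 (pos 4, char 'c'): match length 0
  offset=5 (pos 3, char 'c'): match length 0
  offset=6 (pos 2, char 'e'): match length 0
  offset=7 (pos 1, char 'b'): match length 1
  offset=8 (pos 0, char 'b'): match length 3
Longest match has length 3 at offset 8.
next_char = character at position 8 + 3 = 11 -> 'c'

Best match: offset=8, length=3 (matching 'bbe' starting at position 0)
LZ77 triple: (8, 3, 'c')


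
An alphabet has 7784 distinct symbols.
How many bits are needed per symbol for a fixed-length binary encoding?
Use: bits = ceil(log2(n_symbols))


log2(7784) = 12.9263
Bracket: 2^12 = 4096 < 7784 <= 2^13 = 8192
So ceil(log2(7784)) = 13

bits = ceil(log2(7784)) = ceil(12.9263) = 13 bits


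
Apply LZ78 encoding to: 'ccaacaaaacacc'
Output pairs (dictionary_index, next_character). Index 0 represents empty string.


LZ78 encoding steps:
Dictionary: {0: ''}
Step 1: w='' (idx 0), next='c' -> output (0, 'c'), add 'c' as idx 1
Step 2: w='c' (idx 1), next='a' -> output (1, 'a'), add 'ca' as idx 2
Step 3: w='' (idx 0), next='a' -> output (0, 'a'), add 'a' as idx 3
Step 4: w='ca' (idx 2), next='a' -> output (2, 'a'), add 'caa' as idx 4
Step 5: w='a' (idx 3), next='a' -> output (3, 'a'), add 'aa' as idx 5
Step 6: w='ca' (idx 2), next='c' -> output (2, 'c'), add 'cac' as idx 6
Step 7: w='c' (idx 1), end of input -> output (1, '')


Encoded: [(0, 'c'), (1, 'a'), (0, 'a'), (2, 'a'), (3, 'a'), (2, 'c'), (1, '')]


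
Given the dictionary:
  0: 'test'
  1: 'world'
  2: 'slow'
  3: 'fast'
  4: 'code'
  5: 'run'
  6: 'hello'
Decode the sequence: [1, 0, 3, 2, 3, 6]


Look up each index in the dictionary:
  1 -> 'world'
  0 -> 'test'
  3 -> 'fast'
  2 -> 'slow'
  3 -> 'fast'
  6 -> 'hello'

Decoded: "world test fast slow fast hello"


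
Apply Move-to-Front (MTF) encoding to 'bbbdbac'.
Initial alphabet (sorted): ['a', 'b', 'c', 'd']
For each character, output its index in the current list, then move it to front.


MTF encoding:
'b': index 1 in ['a', 'b', 'c', 'd'] -> ['b', 'a', 'c', 'd']
'b': index 0 in ['b', 'a', 'c', 'd'] -> ['b', 'a', 'c', 'd']
'b': index 0 in ['b', 'a', 'c', 'd'] -> ['b', 'a', 'c', 'd']
'd': index 3 in ['b', 'a', 'c', 'd'] -> ['d', 'b', 'a', 'c']
'b': index 1 in ['d', 'b', 'a', 'c'] -> ['b', 'd', 'a', 'c']
'a': index 2 in ['b', 'd', 'a', 'c'] -> ['a', 'b', 'd', 'c']
'c': index 3 in ['a', 'b', 'd', 'c'] -> ['c', 'a', 'b', 'd']


Output: [1, 0, 0, 3, 1, 2, 3]


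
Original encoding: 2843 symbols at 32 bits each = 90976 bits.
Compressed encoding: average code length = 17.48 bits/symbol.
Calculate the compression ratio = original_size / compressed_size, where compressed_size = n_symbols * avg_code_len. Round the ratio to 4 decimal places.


original_size = n_symbols * orig_bits = 2843 * 32 = 90976 bits
compressed_size = n_symbols * avg_code_len = 2843 * 17.48 = 49695.64 bits
ratio = original_size / compressed_size = 90976 / 49695.64 = 1.8307

Compression ratio = 1.8307


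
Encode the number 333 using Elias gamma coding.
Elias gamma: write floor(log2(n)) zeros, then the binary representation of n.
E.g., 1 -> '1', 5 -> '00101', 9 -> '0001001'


num_bits = floor(log2(333)) + 1 = 9
leading_zeros = num_bits - 1 = 8
binary(333) = 101001101

Elias gamma(333) = '00000000' + '101001101' = 00000000101001101 (17 bits)


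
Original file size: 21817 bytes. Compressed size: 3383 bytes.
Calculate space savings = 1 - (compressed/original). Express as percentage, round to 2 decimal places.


ratio = compressed/original = 3383/21817 = 0.155063
savings = 1 - ratio = 1 - 0.155063 = 0.844937
as a percentage: 0.844937 * 100 = 84.49%

Space savings = 1 - 3383/21817 = 84.49%


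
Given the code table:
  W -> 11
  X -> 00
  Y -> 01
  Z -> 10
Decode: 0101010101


Decoding:
01 -> Y
01 -> Y
01 -> Y
01 -> Y
01 -> Y


Result: YYYYY


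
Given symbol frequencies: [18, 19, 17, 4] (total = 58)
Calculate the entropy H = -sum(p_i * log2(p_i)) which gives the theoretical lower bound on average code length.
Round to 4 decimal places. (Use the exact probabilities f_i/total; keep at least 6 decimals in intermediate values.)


Per-symbol terms -p_i * log2(p_i) with p_i = f_i/58:
  p = 18/58 = 0.310345: log2(p) = -1.688056, -p*log2(p) = 0.523879
  p = 19/58 = 0.327586: log2(p) = -1.610053, -p*log2(p) = 0.527431
  p = 17/58 = 0.293103: log2(p) = -1.770518, -p*log2(p) = 0.518945
  p = 4/58 = 0.068966: log2(p) = -3.857981, -p*log2(p) = 0.266068
H = 0.523879 + 0.527431 + 0.518945 + 0.266068 = 1.836323

H = 1.8363 bits/symbol


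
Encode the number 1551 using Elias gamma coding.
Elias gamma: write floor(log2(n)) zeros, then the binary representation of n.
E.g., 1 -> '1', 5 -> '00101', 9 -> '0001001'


num_bits = floor(log2(1551)) + 1 = 11
leading_zeros = num_bits - 1 = 10
binary(1551) = 11000001111

Elias gamma(1551) = '0000000000' + '11000001111' = 000000000011000001111 (21 bits)


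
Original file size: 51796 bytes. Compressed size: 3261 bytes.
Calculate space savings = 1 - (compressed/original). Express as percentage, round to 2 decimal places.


ratio = compressed/original = 3261/51796 = 0.062959
savings = 1 - ratio = 1 - 0.062959 = 0.937041
as a percentage: 0.937041 * 100 = 93.7%

Space savings = 1 - 3261/51796 = 93.7%


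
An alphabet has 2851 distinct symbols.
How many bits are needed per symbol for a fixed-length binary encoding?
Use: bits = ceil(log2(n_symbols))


log2(2851) = 11.4773
Bracket: 2^11 = 2048 < 2851 <= 2^12 = 4096
So ceil(log2(2851)) = 12

bits = ceil(log2(2851)) = ceil(11.4773) = 12 bits


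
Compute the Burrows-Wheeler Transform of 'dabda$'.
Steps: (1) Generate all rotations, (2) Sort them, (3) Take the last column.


Rotations (sorted):
  0: $dabda -> last char: a
  1: a$dabd -> last char: d
  2: abda$d -> last char: d
  3: bda$da -> last char: a
  4: da$dab -> last char: b
  5: dabda$ -> last char: $


BWT = addab$


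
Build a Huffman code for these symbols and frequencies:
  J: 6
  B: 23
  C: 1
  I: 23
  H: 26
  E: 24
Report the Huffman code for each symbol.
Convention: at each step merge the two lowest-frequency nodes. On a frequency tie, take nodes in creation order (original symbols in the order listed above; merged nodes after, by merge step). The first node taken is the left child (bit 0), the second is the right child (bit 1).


Huffman tree construction:
Step 1: Merge C(1) + J(6) = 7
Step 2: Merge (C+J)(7) + B(23) = 30
Step 3: Merge I(23) + E(24) = 47
Step 4: Merge H(26) + ((C+J)+B)(30) = 56
Step 5: Merge (I+E)(47) + (H+((C+J)+B))(56) = 103
Read each symbol's code off the tree from the root (left child = 0, right child = 1).

Codes:
  J: 1101 (length 4)
  B: 111 (length 3)
  C: 1100 (length 4)
  I: 00 (length 2)
  H: 10 (length 2)
  E: 01 (length 2)
Average code length: 243/103 = 2.3592 bits/symbol


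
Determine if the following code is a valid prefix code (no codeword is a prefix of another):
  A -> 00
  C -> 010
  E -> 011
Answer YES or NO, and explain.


Checking each pair (does one codeword prefix another?):
  A='00' vs C='010': no prefix
  A='00' vs E='011': no prefix
  C='010' vs A='00': no prefix
  C='010' vs E='011': no prefix
  E='011' vs A='00': no prefix
  E='011' vs C='010': no prefix
No violation found over all pairs.

YES -- this is a valid prefix code. No codeword is a prefix of any other codeword.


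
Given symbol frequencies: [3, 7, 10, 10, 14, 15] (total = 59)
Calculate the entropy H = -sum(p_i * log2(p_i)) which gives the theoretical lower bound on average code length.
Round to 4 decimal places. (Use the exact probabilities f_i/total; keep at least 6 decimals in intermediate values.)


Per-symbol terms -p_i * log2(p_i) with p_i = f_i/59:
  p = 3/59 = 0.050847: log2(p) = -4.297681, -p*log2(p) = 0.218526
  p = 7/59 = 0.118644: log2(p) = -3.075288, -p*log2(p) = 0.364865
  p = 10/59 = 0.169492: log2(p) = -2.560715, -p*log2(p) = 0.434019
  p = 10/59 = 0.169492: log2(p) = -2.560715, -p*log2(p) = 0.434019
  p = 14/59 = 0.237288: log2(p) = -2.075288, -p*log2(p) = 0.492441
  p = 15/59 = 0.254237: log2(p) = -1.975752, -p*log2(p) = 0.502310
H = 0.218526 + 0.364865 + 0.434019 + 0.434019 + 0.492441 + 0.502310 = 2.446180

H = 2.4462 bits/symbol


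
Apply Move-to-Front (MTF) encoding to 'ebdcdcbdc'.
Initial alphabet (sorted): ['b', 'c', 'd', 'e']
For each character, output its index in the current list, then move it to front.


MTF encoding:
'e': index 3 in ['b', 'c', 'd', 'e'] -> ['e', 'b', 'c', 'd']
'b': index 1 in ['e', 'b', 'c', 'd'] -> ['b', 'e', 'c', 'd']
'd': index 3 in ['b', 'e', 'c', 'd'] -> ['d', 'b', 'e', 'c']
'c': index 3 in ['d', 'b', 'e', 'c'] -> ['c', 'd', 'b', 'e']
'd': index 1 in ['c', 'd', 'b', 'e'] -> ['d', 'c', 'b', 'e']
'c': index 1 in ['d', 'c', 'b', 'e'] -> ['c', 'd', 'b', 'e']
'b': index 2 in ['c', 'd', 'b', 'e'] -> ['b', 'c', 'd', 'e']
'd': index 2 in ['b', 'c', 'd', 'e'] -> ['d', 'b', 'c', 'e']
'c': index 2 in ['d', 'b', 'c', 'e'] -> ['c', 'd', 'b', 'e']


Output: [3, 1, 3, 3, 1, 1, 2, 2, 2]


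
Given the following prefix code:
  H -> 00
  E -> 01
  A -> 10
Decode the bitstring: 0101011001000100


Decoding step by step:
Bits 01 -> E
Bits 01 -> E
Bits 01 -> E
Bits 10 -> A
Bits 01 -> E
Bits 00 -> H
Bits 01 -> E
Bits 00 -> H


Decoded message: EEEAEHEH


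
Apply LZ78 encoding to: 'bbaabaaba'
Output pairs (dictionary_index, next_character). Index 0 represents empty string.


LZ78 encoding steps:
Dictionary: {0: ''}
Step 1: w='' (idx 0), next='b' -> output (0, 'b'), add 'b' as idx 1
Step 2: w='b' (idx 1), next='a' -> output (1, 'a'), add 'ba' as idx 2
Step 3: w='' (idx 0), next='a' -> output (0, 'a'), add 'a' as idx 3
Step 4: w='ba' (idx 2), next='a' -> output (2, 'a'), add 'baa' as idx 4
Step 5: w='ba' (idx 2), end of input -> output (2, '')


Encoded: [(0, 'b'), (1, 'a'), (0, 'a'), (2, 'a'), (2, '')]


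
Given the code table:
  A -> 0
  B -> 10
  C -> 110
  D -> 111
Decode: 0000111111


Decoding:
0 -> A
0 -> A
0 -> A
0 -> A
111 -> D
111 -> D


Result: AAAADD


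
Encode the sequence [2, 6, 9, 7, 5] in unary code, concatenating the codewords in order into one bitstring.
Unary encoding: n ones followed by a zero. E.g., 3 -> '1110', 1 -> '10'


Encode each number as n ones followed by a terminating 0:
  2 -> 110 (3 bits)
  6 -> 1111110 (7 bits)
  9 -> 1111111110 (10 bits)
  7 -> 11111110 (8 bits)
  5 -> 111110 (6 bits)
Total length = 3 + 7 + 10 + 8 + 6 = 34 bits.

Unary([2, 6, 9, 7, 5]) = 1101111110111111111011111110111110 (34 bits)


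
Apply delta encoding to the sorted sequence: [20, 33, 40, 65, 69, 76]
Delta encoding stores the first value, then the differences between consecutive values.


First value: 20
Deltas:
  33 - 20 = 13
  40 - 33 = 7
  65 - 40 = 25
  69 - 65 = 4
  76 - 69 = 7


Delta encoded: [20, 13, 7, 25, 4, 7]


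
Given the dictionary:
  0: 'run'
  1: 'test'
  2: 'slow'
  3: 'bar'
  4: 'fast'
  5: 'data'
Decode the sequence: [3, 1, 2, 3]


Look up each index in the dictionary:
  3 -> 'bar'
  1 -> 'test'
  2 -> 'slow'
  3 -> 'bar'

Decoded: "bar test slow bar"


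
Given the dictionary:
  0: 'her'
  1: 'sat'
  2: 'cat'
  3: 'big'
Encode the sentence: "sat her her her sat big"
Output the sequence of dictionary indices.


Look up each word in the dictionary:
  'sat' -> 1
  'her' -> 0
  'her' -> 0
  'her' -> 0
  'sat' -> 1
  'big' -> 3

Encoded: [1, 0, 0, 0, 1, 3]


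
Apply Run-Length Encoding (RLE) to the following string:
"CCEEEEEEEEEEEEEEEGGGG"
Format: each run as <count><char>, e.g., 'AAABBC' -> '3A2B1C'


Scanning runs left to right:
  i=0: run of 'C' x 2 -> '2C'
  i=2: run of 'E' x 15 -> '15E'
  i=17: run of 'G' x 4 -> '4G'

RLE = 2C15E4G


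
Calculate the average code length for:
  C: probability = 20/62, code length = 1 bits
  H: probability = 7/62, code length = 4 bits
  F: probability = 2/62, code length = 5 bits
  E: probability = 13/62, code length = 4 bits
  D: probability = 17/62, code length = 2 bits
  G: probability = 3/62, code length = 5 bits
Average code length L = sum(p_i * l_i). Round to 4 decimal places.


Weighted contributions p_i * l_i:
  C: (20/62) * 1 = 20/62
  H: (7/62) * 4 = 28/62
  F: (2/62) * 5 = 10/62
  E: (13/62) * 4 = 52/62
  D: (17/62) * 2 = 34/62
  G: (3/62) * 5 = 15/62
Sum = (20 + 28 + 10 + 52 + 34 + 15)/62 = 159/62

L = 159/62 = 2.5645 bits/symbol


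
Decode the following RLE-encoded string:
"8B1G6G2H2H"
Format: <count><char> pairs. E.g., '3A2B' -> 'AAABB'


Expanding each <count><char> pair:
  8B -> 'BBBBBBBB'
  1G -> 'G'
  6G -> 'GGGGGG'
  2H -> 'HH'
  2H -> 'HH'

Decoded = BBBBBBBBGGGGGGGHHHH


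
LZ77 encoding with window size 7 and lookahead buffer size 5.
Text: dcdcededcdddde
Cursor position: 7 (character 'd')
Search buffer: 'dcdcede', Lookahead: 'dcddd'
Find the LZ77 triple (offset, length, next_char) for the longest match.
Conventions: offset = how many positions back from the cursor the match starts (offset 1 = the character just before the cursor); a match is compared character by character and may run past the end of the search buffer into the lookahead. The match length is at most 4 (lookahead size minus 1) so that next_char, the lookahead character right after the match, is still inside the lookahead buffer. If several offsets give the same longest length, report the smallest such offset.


Try each offset into the search buffer:
  offset=1 (pos 6, char 'e'): match length 0
  offset=2 (pos 5, char 'd'): match length 1
  offset=3 (pos 4, char 'e'): match length 0
  offset=4 (pos 3, char 'c'): match length 0
  offset=5 (pos 2, char 'd'): match length 2
  offset=6 (pos 1, char 'c'): match length 0
  offset=7 (pos 0, char 'd'): match length 3
Longest match has length 3 at offset 7.
next_char = character at position 7 + 3 = 10 -> 'd'

Best match: offset=7, length=3 (matching 'dcd' starting at position 0)
LZ77 triple: (7, 3, 'd')


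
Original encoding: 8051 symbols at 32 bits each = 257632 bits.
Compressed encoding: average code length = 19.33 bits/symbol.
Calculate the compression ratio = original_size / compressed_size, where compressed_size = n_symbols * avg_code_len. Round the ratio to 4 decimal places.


original_size = n_symbols * orig_bits = 8051 * 32 = 257632 bits
compressed_size = n_symbols * avg_code_len = 8051 * 19.33 = 155625.83 bits
ratio = original_size / compressed_size = 257632 / 155625.83 = 1.6555

Compression ratio = 1.6555


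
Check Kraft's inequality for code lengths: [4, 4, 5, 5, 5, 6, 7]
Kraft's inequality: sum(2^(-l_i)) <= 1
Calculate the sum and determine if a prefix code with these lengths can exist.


Sum = 2^(-4) + 2^(-4) + 2^(-5) + 2^(-5) + 2^(-5) + 2^(-6) + 2^(-7)
    = 0.0625 + 0.0625 + 0.03125 + 0.03125 + 0.03125 + 0.015625 + 0.0078125
    = 31/128 = 0.2421875
Since 0.2421875 <= 1, Kraft's inequality IS satisfied.
A prefix code with these lengths CAN exist.

Kraft sum = 0.2421875. Satisfied.


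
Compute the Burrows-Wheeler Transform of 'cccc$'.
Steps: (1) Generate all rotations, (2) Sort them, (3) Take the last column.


Rotations (sorted):
  0: $cccc -> last char: c
  1: c$ccc -> last char: c
  2: cc$cc -> last char: c
  3: ccc$c -> last char: c
  4: cccc$ -> last char: $


BWT = cccc$


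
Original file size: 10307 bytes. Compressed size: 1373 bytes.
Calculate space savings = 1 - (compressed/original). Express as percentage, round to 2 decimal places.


ratio = compressed/original = 1373/10307 = 0.13321
savings = 1 - ratio = 1 - 0.13321 = 0.86679
as a percentage: 0.86679 * 100 = 86.68%

Space savings = 1 - 1373/10307 = 86.68%


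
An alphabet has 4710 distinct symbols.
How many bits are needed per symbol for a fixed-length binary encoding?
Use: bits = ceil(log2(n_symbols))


log2(4710) = 12.2015
Bracket: 2^12 = 4096 < 4710 <= 2^13 = 8192
So ceil(log2(4710)) = 13

bits = ceil(log2(4710)) = ceil(12.2015) = 13 bits
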